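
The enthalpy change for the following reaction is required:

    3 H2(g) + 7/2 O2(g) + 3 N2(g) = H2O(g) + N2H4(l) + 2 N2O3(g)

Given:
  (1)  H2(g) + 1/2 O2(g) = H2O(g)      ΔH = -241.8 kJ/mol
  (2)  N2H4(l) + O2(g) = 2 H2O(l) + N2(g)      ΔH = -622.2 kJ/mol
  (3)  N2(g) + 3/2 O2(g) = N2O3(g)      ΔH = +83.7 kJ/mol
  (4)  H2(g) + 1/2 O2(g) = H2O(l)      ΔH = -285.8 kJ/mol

ΔH = -23.8 kJ/mol

(1) as written: -241.8 kJ/mol
(2) reversed: +622.2 kJ/mol
(3) × 2: (2)·(+83.7) = +167.4 kJ/mol
(4) × 2: (2)·(-285.8) = -571.6 kJ/mol
ΔH = (1)·(-241.8) + (-1)·(-622.2) + (2)·(+83.7) + (2)·(-285.8) = -23.8 kJ/mol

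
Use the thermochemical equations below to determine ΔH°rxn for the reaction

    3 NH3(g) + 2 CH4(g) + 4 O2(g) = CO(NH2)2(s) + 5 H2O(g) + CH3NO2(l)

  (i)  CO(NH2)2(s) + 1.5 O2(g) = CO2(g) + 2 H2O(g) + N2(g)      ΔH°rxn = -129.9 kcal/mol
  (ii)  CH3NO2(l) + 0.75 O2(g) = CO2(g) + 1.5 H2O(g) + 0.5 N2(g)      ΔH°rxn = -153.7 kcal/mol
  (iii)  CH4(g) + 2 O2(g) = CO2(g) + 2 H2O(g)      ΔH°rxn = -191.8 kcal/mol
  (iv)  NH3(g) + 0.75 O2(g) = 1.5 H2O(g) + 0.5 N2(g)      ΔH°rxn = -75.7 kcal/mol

(i) reversed: +129.9 kcal/mol
(ii) reversed: +153.7 kcal/mol
(iii) × 2: (2)·(-191.8) = -383.6 kcal/mol
(iv) × 3: (3)·(-75.7) = -227.1 kcal/mol
Since enthalpy is a state function, ΔH°rxn = (-1)·(-129.9) + (-1)·(-153.7) + (2)·(-191.8) + (3)·(-75.7) = -327.1 kcal/mol

ΔH°rxn = -327.1 kcal/mol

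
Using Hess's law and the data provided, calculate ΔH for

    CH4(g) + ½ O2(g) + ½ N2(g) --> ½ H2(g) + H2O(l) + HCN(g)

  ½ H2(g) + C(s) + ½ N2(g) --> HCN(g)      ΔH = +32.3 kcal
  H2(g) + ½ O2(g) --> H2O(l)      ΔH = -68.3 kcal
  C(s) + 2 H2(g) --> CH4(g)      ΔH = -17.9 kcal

ΔH = -18.1 kcal

equation 1 as written (HCN(g) already on the product side): +32.3 kcal
equation 2 as written (H2O(l) already on the product side): -68.3 kcal
equation 3 reversed (CH4(g) must end up as a reactant): +17.9 kcal
Combining the equations, ΔH = (+32.3) + (-68.3) + (+17.9) = -18.1 kcal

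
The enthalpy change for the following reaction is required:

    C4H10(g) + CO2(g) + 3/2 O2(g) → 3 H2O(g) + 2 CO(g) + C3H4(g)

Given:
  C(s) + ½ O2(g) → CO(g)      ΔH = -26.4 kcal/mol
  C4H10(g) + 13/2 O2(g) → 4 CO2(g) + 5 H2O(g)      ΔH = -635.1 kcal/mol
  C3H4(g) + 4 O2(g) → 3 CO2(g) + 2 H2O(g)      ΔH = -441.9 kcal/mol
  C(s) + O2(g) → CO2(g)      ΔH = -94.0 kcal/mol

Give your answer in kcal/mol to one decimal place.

ΔH = -58.0 kcal/mol

equation 1 × 2 (scale by 2 for the 2 CO(g)): (2)·(-26.4) = -52.8 kcal/mol
equation 2 as written (C4H10(g) already on the reactant side): -635.1 kcal/mol
equation 3 reversed (C3H4(g) must end up as a product): +441.9 kcal/mol
equation 4 reversed and × 2: (-2)·(-94.0) = +188.0 kcal/mol
Combining the equations, ΔH = (-52.8) + (-635.1) + (+441.9) + (+188.0) = -58.0 kcal/mol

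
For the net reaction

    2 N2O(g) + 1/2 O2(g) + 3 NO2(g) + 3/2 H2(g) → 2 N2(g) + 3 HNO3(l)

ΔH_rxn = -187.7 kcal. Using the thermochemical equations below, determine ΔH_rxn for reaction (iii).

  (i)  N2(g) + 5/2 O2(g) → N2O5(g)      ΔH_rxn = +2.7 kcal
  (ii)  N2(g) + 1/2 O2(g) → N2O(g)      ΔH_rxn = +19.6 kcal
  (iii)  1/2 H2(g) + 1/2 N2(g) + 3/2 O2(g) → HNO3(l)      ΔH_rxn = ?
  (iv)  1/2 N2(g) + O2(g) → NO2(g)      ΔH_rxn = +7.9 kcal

ΔH_rxn = -41.6 kcal

(i): not needed (N2O5(g) appears nowhere else).
(ii) reversed and × 2 (N2O(g) must end up as a reactant; scale by 2 for the 2 N2O(g)): (-2)·(+19.6) = -39.2 kcal
(iii) × 3 (scale by 3 for the 3 HNO3(l)): contributes 3·x
(iv) reversed and × 3 (NO2(g) must end up as a reactant; scale by 3 for the 3 NO2(g)): (-3)·(+7.9) = -23.7 kcal
-187.7 = (-39.2) + (-23.7) + 3·x
x = (-187.7 − (-62.9)) / (3) = -41.6 kcal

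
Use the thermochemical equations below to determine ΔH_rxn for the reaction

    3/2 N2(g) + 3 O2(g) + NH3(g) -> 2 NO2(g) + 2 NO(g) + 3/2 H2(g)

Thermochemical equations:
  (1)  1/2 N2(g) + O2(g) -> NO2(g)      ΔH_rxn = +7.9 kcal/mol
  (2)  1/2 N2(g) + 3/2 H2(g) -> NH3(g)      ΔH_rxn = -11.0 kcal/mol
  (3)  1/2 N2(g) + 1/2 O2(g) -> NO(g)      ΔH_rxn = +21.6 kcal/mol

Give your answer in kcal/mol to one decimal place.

(1) × 2: (2)·(+7.9) = +15.8 kcal/mol
(2) reversed: +11.0 kcal/mol
(3) × 2: (2)·(+21.6) = +43.2 kcal/mol
ΔH_rxn = (2)·(+7.9) + (-1)·(-11.0) + (2)·(+21.6) = 70.0 kcal/mol

ΔH_rxn = 70.0 kcal/mol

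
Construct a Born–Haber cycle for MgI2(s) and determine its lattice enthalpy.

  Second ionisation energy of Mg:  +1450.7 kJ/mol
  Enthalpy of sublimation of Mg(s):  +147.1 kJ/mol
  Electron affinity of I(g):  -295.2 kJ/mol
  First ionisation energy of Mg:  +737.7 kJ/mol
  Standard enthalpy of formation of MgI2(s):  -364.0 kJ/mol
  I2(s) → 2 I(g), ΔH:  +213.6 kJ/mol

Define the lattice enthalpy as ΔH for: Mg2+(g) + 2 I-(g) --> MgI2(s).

ΔHf° = 1·ΔHsub + 1·(ΣIE) + 1·D(I2) + 2·EA + U
-364.0 = 1·(+147.1) + 1·(+2188.4) + 1·(+213.6) + 2·(-295.2) + U
U = -364.0 − (+1958.7) = -2322.7 kJ/mol

U = -2322.7 kJ/mol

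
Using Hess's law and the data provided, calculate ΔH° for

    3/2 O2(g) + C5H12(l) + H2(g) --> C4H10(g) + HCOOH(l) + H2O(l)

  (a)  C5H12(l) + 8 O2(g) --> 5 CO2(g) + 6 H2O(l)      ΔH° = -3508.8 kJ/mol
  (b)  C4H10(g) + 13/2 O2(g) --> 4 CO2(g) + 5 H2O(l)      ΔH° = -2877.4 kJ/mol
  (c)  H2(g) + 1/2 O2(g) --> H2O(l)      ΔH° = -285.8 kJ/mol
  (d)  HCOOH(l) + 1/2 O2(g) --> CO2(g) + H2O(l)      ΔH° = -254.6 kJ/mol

(a) as written: -3508.8 kJ/mol
(b) reversed: +2877.4 kJ/mol
(c) as written: -285.8 kJ/mol
(d) reversed: +254.6 kJ/mol
ΔH° = (-3508.8) + (+2877.4) + (-285.8) + (+254.6) = -662.6 kJ/mol

ΔH° = -662.6 kJ/mol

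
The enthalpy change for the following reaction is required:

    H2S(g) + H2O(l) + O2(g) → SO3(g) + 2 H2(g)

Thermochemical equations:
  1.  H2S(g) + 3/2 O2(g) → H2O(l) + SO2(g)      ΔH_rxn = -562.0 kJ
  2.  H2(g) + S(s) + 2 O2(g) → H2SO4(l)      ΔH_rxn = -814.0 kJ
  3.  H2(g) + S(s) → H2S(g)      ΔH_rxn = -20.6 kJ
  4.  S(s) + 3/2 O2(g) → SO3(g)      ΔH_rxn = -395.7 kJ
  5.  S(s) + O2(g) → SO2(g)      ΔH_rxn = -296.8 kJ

ΔH_rxn = -89.3 kJ

eq. 1 reversed (H2O(l) must end up as a reactant): +562.0 kJ
eq. 2: not needed (H2SO4(l) appears nowhere else).
eq. 3 reversed and × 2: (-2)·(-20.6) = +41.2 kJ
eq. 4 as written (SO3(g) already on the product side): -395.7 kJ
eq. 5 as written: -296.8 kJ
ΔH_rxn = (-1)·(-562.0) + (-2)·(-20.6) + (1)·(-395.7) + (1)·(-296.8) = -89.3 kJ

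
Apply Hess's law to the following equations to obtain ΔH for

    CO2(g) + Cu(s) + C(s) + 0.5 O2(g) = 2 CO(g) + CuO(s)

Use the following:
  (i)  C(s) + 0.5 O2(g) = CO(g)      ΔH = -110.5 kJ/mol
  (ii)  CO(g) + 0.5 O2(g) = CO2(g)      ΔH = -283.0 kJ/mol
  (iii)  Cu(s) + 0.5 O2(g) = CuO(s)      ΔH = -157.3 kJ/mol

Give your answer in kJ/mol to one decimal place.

(i) as written: -110.5 kJ/mol
(ii) reversed: +283.0 kJ/mol
(iii) as written: -157.3 kJ/mol
Since enthalpy is a state function, ΔH = (1)·(-110.5) + (-1)·(-283.0) + (1)·(-157.3) = 15.2 kJ/mol

ΔH = 15.2 kJ/mol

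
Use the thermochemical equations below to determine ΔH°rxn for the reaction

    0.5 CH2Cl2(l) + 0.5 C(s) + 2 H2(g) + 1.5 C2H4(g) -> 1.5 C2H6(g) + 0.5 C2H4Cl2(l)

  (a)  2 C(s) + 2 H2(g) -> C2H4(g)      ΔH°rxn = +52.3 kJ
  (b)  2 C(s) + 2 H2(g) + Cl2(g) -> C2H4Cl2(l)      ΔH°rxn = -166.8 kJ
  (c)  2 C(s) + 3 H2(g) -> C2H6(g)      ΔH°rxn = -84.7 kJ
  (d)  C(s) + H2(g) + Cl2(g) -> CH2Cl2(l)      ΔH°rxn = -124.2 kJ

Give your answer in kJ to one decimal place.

(a) reversed and × 3/2 (reverse to put C2H4(g) on the reactant side; scale by 3/2 for the 3/2 C2H4(g)): (-3/2)·(+52.3) = -78.45 kJ
(b) × 1/2 (scale by 1/2 for the 1/2 C2H4Cl2(l)): (1/2)·(-166.8) = -83.4 kJ
(c) × 3/2 (×3/2 to match 3/2 C2H6(g) in the target): (3/2)·(-84.7) = -127.05 kJ
(d) reversed and × 1/2 (CH2Cl2(l) must end up as a reactant; scale by 1/2 for the 1/2 CH2Cl2(l)): (-1/2)·(-124.2) = +62.1 kJ
By Hess's law, ΔH°rxn = (-3/2)·(+52.3) + (1/2)·(-166.8) + (3/2)·(-84.7) + (-1/2)·(-124.2) = -226.8 kJ

ΔH°rxn = -226.8 kJ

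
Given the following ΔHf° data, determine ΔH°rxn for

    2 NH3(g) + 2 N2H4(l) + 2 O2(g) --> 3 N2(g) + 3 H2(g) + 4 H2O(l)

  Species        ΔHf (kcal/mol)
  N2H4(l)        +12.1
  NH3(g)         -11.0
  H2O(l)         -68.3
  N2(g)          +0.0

ΔH°rxn = -275.4 kcal/mol

ΔH°rxn = Σ nΔHf°(products) − Σ nΔHf°(reactants).
Products: 3·(+0.0) + 3·(+0.0) + 4·(-68.3) = -273.2
Reactants: 2·(-11.0) + 2·(+12.1) + 2·(+0.0) = +2.2
ΔH°rxn = (-273.2) − (+2.2) = -275.4 kcal/mol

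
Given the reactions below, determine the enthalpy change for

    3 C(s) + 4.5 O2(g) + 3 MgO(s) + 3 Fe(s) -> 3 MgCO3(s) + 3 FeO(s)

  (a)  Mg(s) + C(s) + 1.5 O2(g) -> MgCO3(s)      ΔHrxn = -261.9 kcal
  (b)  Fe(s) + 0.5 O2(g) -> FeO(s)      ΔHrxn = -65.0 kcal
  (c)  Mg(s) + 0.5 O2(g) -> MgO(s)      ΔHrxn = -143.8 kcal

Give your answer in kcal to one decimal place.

ΔHrxn = -549.3 kcal

(a) × 3: (3)·(-261.9) = -785.7 kcal
(b) × 3: (3)·(-65.0) = -195.0 kcal
(c) reversed and × 3: (-3)·(-143.8) = +431.4 kcal
ΔHrxn = (-785.7) + (-195.0) + (+431.4) = -549.3 kcal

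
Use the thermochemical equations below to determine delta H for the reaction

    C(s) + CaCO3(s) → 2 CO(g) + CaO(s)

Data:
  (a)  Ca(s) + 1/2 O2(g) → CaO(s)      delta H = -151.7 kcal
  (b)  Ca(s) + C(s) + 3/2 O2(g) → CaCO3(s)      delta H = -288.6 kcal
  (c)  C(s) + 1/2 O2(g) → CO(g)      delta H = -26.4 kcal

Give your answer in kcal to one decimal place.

delta H = 84.1 kcal

(a) as written: -151.7 kcal
(b) reversed: +288.6 kcal
(c) × 2: (2)·(-26.4) = -52.8 kcal
delta H = (1)·(-151.7) + (-1)·(-288.6) + (2)·(-26.4) = 84.1 kcal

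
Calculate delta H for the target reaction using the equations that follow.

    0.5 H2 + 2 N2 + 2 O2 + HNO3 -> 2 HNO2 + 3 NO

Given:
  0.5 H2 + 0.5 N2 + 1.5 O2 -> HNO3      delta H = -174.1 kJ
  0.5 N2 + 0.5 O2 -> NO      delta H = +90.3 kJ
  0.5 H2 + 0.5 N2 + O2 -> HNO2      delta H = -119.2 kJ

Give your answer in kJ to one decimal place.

equation 1 reversed (HNO3 must end up as a reactant): +174.1 kJ
equation 2 × 3 (scale by 3 for the 3 NO): (3)·(+90.3) = +270.9 kJ
equation 3 × 2 (scale by 2 for the 2 HNO2): (2)·(-119.2) = -238.4 kJ
By Hess's law, delta H = (-1)·(-174.1) + (3)·(+90.3) + (2)·(-119.2) = 206.6 kJ

delta H = 206.6 kJ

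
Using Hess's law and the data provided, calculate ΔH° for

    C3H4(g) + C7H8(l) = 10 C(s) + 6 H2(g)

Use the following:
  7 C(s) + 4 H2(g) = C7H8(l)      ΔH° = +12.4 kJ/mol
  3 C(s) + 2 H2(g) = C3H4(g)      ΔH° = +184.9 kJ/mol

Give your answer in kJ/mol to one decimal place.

ΔH° = -197.3 kJ/mol

equation 1 reversed: -12.4 kJ/mol
equation 2 reversed: -184.9 kJ/mol
Combining the equations, ΔH° = (-12.4) + (-184.9) = -197.3 kJ/mol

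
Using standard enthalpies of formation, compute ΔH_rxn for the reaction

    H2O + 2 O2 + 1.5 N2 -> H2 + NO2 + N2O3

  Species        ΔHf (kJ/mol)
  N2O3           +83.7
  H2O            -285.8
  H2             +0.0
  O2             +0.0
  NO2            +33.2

ΔH_rxn = 402.7 kJ/mol

Products: 1·(+0.0) + 1·(+33.2) + 1·(+83.7) = +116.9
Reactants: 1·(-285.8) + 2·(+0.0) + 3/2·(+0.0) = -285.8
ΔH_rxn = (+116.9) − (-285.8) = 402.7 kJ/mol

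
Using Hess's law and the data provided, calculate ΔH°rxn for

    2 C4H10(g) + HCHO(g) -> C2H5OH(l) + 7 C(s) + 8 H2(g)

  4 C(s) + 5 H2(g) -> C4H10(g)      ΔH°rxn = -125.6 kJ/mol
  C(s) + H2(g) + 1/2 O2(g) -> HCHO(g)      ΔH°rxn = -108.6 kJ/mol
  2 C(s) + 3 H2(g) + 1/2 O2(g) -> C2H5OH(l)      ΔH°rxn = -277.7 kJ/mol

ΔH°rxn = 82.1 kJ/mol

equation 1 reversed and × 2: (-2)·(-125.6) = +251.2 kJ/mol
equation 2 reversed: +108.6 kJ/mol
equation 3 as written: -277.7 kJ/mol
ΔH°rxn = (-2)·(-125.6) + (-1)·(-108.6) + (1)·(-277.7) = 82.1 kJ/mol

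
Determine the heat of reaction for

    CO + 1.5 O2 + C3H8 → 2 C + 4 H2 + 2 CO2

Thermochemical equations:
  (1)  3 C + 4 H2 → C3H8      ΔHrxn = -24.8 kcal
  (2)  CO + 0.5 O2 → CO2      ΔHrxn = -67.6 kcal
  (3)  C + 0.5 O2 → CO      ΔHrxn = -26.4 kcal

ΔHrxn = -136.8 kcal

(1) reversed: +24.8 kcal
(2) × 2: (2)·(-67.6) = -135.2 kcal
(3) as written: -26.4 kcal
ΔHrxn = (-1)·(-24.8) + (2)·(-67.6) + (1)·(-26.4) = -136.8 kcal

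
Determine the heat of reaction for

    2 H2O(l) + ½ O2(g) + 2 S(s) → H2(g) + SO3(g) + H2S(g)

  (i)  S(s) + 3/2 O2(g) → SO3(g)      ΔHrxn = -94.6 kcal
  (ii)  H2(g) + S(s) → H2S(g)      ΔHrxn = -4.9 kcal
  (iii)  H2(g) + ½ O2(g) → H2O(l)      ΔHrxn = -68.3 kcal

(i) as written: -94.6 kcal
(ii) as written: -4.9 kcal
(iii) reversed and × 2: (-2)·(-68.3) = +136.6 kcal
Combining the equations, ΔHrxn = (1)·(-94.6) + (1)·(-4.9) + (-2)·(-68.3) = 37.1 kcal

ΔHrxn = 37.1 kcal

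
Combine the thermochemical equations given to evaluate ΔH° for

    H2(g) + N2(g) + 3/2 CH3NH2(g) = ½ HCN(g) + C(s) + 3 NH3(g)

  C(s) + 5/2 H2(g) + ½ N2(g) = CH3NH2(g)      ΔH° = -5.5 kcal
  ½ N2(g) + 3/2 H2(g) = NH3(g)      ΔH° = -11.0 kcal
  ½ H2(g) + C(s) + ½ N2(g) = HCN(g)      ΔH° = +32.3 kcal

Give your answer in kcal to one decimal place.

ΔH° = -8.6 kcal

equation 1 reversed and × 3/2 (reverse to put CH3NH2(g) on the reactant side; ×3/2 to match 3/2 CH3NH2(g) in the target): (-3/2)·(-5.5) = +8.25 kcal
equation 2 × 3 (×3 to match 3 NH3(g) in the target): (3)·(-11.0) = -33.0 kcal
equation 3 × 1/2 (scale by 1/2 for the 1/2 HCN(g)): (1/2)·(+32.3) = +16.15 kcal
ΔH° = (+8.25) + (-33.0) + (+16.15) = -8.6 kcal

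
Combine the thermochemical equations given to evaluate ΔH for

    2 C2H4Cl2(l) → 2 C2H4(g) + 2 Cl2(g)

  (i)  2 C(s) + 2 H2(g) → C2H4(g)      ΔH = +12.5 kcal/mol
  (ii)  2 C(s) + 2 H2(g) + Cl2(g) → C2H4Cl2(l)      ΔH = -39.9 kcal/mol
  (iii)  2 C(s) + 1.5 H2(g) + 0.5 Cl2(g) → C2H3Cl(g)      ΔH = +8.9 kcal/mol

ΔH = 104.8 kcal/mol

(i) × 2: (2)·(+12.5) = +25.0 kcal/mol
(ii) reversed and × 2: (-2)·(-39.9) = +79.8 kcal/mol
(iii): not needed.
ΔH = (+25.0) + (+79.8) = 104.8 kcal/mol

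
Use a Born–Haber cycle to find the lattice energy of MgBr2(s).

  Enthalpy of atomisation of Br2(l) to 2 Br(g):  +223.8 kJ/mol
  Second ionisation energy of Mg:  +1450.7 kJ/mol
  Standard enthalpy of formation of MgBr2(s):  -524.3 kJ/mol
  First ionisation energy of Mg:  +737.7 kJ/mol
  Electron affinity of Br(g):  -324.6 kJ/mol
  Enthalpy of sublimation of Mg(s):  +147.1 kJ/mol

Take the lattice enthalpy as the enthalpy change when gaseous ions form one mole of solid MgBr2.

ΔHf° = 1·ΔHsub + 1·(ΣIE) + 1·D(Br2) + 2·EA + U
-524.3 = 1·(+147.1) + 1·(+2188.4) + 1·(+223.8) + 2·(-324.6) + U
U = -524.3 − (+1910.1) = -2434.4 kJ/mol

U = -2434.4 kJ/mol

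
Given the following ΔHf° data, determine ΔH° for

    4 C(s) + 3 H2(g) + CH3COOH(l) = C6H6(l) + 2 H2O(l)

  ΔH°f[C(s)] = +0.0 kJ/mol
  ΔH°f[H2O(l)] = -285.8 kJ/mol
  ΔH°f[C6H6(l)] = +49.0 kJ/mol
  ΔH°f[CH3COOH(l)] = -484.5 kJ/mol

Products: 1·(+49.0) + 2·(-285.8) = -522.6
Reactants: 4·(+0.0) + 3·(+0.0) + 1·(-484.5) = -484.5
ΔH° = (-522.6) − (-484.5) = -38.1 kJ/mol

ΔH° = -38.1 kJ/mol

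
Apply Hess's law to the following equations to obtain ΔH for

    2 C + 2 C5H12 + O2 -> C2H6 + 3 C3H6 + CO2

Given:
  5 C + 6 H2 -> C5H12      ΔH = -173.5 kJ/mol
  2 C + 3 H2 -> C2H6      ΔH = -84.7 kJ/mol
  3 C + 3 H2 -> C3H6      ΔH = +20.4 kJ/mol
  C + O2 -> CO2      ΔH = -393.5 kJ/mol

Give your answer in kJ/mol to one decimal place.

ΔH = -70.0 kJ/mol

equation 1 reversed and × 2 (C5H12 must end up as a reactant; scale by 2 for the 2 C5H12): (-2)·(-173.5) = +347.0 kJ/mol
equation 2 as written (C2H6 already on the product side): -84.7 kJ/mol
equation 3 × 3 (×3 to match 3 C3H6 in the target): (3)·(+20.4) = +61.2 kJ/mol
equation 4 as written (CO2 already on the product side): -393.5 kJ/mol
Summing the manipulated equations, ΔH = (-2)·(-173.5) + (1)·(-84.7) + (3)·(+20.4) + (1)·(-393.5) = -70.0 kJ/mol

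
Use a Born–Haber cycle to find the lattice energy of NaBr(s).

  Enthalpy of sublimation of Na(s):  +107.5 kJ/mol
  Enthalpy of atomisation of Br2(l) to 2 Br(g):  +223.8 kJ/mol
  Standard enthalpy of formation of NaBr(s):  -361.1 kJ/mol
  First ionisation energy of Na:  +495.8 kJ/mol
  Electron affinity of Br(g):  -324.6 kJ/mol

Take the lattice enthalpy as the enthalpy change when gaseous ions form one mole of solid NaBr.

U = -751.7 kJ/mol

ΔHf° = 1·ΔHsub + 1·(ΣIE) + 1/2·D(Br2) + 1·EA + U
-361.1 = 1·(+107.5) + 1·(+495.8) + 1/2·(+223.8) + 1·(-324.6) + U
U = -361.1 − (+390.6) = -751.7 kJ/mol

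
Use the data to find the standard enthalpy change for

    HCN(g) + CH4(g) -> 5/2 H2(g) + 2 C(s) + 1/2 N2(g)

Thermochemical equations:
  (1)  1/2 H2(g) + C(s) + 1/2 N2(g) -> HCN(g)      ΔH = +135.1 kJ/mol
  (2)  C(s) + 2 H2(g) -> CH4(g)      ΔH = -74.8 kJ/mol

ΔH = -60.3 kJ/mol

(1) reversed: -135.1 kJ/mol
(2) reversed: +74.8 kJ/mol
ΔH = (-135.1) + (+74.8) = -60.3 kJ/mol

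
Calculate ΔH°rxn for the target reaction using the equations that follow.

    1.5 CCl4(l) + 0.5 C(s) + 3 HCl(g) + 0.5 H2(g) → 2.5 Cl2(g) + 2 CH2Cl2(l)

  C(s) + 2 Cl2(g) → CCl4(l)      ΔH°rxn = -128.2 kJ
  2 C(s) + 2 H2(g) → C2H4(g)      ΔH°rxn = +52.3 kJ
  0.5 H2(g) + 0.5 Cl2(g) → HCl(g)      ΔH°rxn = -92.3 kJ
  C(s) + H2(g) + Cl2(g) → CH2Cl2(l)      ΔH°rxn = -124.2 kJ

equation 1 reversed and × 3/2 (reverse to put CCl4(l) on the reactant side; scale by 3/2 for the 3/2 CCl4(l)): (-3/2)·(-128.2) = +192.3 kJ
equation 2: not needed (C2H4(g) appears nowhere else).
equation 3 reversed and × 3 (reverse to put HCl(g) on the reactant side; scale by 3 for the 3 HCl(g)): (-3)·(-92.3) = +276.9 kJ
equation 4 × 2 (×2 to match 2 CH2Cl2(l) in the target): (2)·(-124.2) = -248.4 kJ
Since enthalpy is a state function, ΔH°rxn = (+192.3) + (+276.9) + (-248.4) = 220.8 kJ

ΔH°rxn = 220.8 kJ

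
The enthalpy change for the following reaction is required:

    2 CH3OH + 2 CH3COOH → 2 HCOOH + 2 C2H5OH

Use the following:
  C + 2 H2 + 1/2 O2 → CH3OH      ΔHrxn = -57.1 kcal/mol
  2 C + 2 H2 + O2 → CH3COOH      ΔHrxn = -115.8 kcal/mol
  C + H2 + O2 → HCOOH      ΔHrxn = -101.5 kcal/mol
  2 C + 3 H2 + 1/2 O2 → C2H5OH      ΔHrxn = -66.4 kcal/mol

equation 1 reversed and × 2 (CH3OH must end up as a reactant; ×2 to match 2 CH3OH in the target): (-2)·(-57.1) = +114.2 kcal/mol
equation 2 reversed and × 2 (CH3COOH must end up as a reactant; ×2 to match 2 CH3COOH in the target): (-2)·(-115.8) = +231.6 kcal/mol
equation 3 × 2 (scale by 2 for the 2 HCOOH): (2)·(-101.5) = -203.0 kcal/mol
equation 4 × 2 (×2 to match 2 C2H5OH in the target): (2)·(-66.4) = -132.8 kcal/mol
ΔHrxn = (-2)·(-57.1) + (-2)·(-115.8) + (2)·(-101.5) + (2)·(-66.4) = 10.0 kcal/mol

ΔHrxn = 10.0 kcal/mol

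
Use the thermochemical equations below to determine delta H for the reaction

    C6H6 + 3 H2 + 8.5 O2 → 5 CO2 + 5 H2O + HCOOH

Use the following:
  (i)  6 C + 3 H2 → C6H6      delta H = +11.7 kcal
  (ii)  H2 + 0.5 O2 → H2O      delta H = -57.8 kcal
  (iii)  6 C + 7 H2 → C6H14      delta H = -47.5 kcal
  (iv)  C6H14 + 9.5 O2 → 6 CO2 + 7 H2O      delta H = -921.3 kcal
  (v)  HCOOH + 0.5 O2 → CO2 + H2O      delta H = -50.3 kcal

delta H = -872.4 kcal

(i) reversed (reverse to put C6H6 on the reactant side): -11.7 kcal
(ii) reversed: +57.8 kcal
(iii) as written: -47.5 kcal
(iv) as written: -921.3 kcal
(v) reversed (HCOOH must end up as a product): +50.3 kcal
Since enthalpy is a state function, delta H = (-11.7) + (+57.8) + (-47.5) + (-921.3) + (+50.3) = -872.4 kcal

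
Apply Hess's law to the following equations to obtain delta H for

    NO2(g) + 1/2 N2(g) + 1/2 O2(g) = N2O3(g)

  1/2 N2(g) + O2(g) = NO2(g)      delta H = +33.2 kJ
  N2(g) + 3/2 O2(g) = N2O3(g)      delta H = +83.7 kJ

equation 1 reversed: -33.2 kJ
equation 2 as written: +83.7 kJ
Summing the manipulated equations, delta H = (-1)·(+33.2) + (1)·(+83.7) = 50.5 kJ

delta H = 50.5 kJ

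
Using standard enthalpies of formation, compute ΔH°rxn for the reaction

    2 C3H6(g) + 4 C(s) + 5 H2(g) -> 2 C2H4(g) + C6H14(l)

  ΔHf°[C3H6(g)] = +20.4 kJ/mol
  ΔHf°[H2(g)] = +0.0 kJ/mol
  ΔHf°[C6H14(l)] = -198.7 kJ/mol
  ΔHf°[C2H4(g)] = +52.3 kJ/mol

Products: 2·(+52.3) + 1·(-198.7) = -94.1
Reactants: 2·(+20.4) + 4·(+0.0) + 5·(+0.0) = +40.8
ΔH°rxn = (-94.1) − (+40.8) = -134.9 kJ/mol

ΔH°rxn = -134.9 kJ/mol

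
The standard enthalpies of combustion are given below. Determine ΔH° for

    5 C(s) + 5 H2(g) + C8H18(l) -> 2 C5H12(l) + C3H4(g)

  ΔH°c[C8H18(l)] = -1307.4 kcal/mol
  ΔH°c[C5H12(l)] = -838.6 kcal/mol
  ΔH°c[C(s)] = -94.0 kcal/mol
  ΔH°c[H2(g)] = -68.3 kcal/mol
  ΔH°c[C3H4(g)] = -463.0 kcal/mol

ΔH° = 21.3 kcal/mol

Using ΔH = Σ nΔHc°(reactants) − Σ nΔHc°(products):
= [5·(-94.0) + 5·(-68.3) + 1·(-1307.4)] − [2·(-838.6) + 1·(-463.0)]
= 21.3 kcal/mol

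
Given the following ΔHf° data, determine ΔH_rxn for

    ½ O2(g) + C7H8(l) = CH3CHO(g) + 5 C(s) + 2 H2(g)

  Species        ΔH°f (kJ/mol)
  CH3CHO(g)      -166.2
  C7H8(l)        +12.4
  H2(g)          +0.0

ΔH_rxn = -178.6 kJ/mol

ΔH°rxn = Σ nΔHf°(products) − Σ nΔHf°(reactants).
Products: 1·(-166.2) + 5·(+0.0) + 2·(+0.0) = -166.2
Reactants: 1/2·(+0.0) + 1·(+12.4) = +12.4
ΔH_rxn = (-166.2) − (+12.4) = -178.6 kJ/mol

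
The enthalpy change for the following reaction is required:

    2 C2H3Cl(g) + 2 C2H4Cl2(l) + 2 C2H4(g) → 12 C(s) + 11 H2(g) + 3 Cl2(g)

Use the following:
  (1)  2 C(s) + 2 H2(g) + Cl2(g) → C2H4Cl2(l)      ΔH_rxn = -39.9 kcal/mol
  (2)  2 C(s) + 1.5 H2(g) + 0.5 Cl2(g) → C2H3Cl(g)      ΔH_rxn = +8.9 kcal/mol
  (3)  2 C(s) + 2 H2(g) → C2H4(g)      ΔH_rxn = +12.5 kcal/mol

(1) reversed and × 2 (C2H4Cl2(l) must end up as a reactant; scale by 2 for the 2 C2H4Cl2(l)): (-2)·(-39.9) = +79.8 kcal/mol
(2) reversed and × 2 (C2H3Cl(g) must end up as a reactant; ×2 to match 2 C2H3Cl(g) in the target): (-2)·(+8.9) = -17.8 kcal/mol
(3) reversed and × 2 (reverse to put C2H4(g) on the reactant side; scale by 2 for the 2 C2H4(g)): (-2)·(+12.5) = -25.0 kcal/mol
ΔH_rxn = (-2)·(-39.9) + (-2)·(+8.9) + (-2)·(+12.5) = 37.0 kcal/mol

ΔH_rxn = 37.0 kcal/mol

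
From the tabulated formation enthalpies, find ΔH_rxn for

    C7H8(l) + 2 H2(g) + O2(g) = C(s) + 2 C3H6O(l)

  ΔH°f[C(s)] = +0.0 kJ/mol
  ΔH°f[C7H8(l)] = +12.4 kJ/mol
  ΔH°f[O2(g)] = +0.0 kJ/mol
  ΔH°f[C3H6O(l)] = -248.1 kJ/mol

ΔH_rxn = -508.6 kJ/mol

Products: 1·(+0.0) + 2·(-248.1) = -496.2
Reactants: 1·(+12.4) + 2·(+0.0) + 1·(+0.0) = +12.4
ΔH_rxn = (-496.2) − (+12.4) = -508.6 kJ/mol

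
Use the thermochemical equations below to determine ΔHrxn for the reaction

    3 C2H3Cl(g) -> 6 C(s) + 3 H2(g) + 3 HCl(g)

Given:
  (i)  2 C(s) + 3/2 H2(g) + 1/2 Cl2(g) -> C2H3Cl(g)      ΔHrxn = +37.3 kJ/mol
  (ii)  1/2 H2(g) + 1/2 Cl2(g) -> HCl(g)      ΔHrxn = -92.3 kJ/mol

ΔHrxn = -388.8 kJ/mol

(i) reversed and × 3: (-3)·(+37.3) = -111.9 kJ/mol
(ii) × 3: (3)·(-92.3) = -276.9 kJ/mol
Combining the equations, ΔHrxn = (-3)·(+37.3) + (3)·(-92.3) = -388.8 kJ/mol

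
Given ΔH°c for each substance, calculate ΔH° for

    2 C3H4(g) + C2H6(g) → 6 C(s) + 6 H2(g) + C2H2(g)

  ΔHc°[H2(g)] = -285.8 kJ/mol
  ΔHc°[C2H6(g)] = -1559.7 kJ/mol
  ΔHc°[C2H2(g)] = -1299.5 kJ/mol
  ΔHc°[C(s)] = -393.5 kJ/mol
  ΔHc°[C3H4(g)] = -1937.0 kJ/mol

ΔH° = -58.4 kJ/mol

Using ΔH = Σ nΔHc°(reactants) − Σ nΔHc°(products):
= [2·(-1937.0) + 1·(-1559.7)] − [6·(-393.5) + 6·(-285.8) + 1·(-1299.5)]
= -58.4 kJ/mol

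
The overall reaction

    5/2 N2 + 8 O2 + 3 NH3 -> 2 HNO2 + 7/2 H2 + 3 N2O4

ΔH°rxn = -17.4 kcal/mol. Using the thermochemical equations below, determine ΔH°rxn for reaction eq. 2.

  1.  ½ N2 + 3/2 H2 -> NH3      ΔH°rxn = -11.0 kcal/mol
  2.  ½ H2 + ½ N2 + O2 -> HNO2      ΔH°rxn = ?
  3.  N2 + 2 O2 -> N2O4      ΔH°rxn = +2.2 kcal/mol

eq. 1 reversed and × 3 (NH3 must end up as a reactant; ×3 to match 3 NH3 in the target): (-3)·(-11.0) = +33.0 kcal/mol
eq. 2 × 2 (×2 to match 2 HNO2 in the target): contributes 2·x
eq. 3 × 3 (×3 to match 3 N2O4 in the target): (3)·(+2.2) = +6.6 kcal/mol
-17.4 = (+33.0) + (+6.6) + 2·x
x = (-17.4 − (+39.6)) / (2) = -28.5 kcal/mol

ΔH°rxn = -28.5 kcal/mol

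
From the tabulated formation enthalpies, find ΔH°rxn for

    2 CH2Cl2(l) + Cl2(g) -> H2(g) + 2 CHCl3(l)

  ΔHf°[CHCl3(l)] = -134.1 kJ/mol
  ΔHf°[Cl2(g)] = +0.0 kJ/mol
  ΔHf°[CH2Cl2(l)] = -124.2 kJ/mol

ΔH°rxn = Σ nΔHf°(products) − Σ nΔHf°(reactants).
Products: 1·(+0.0) + 2·(-134.1) = -268.2
Reactants: 2·(-124.2) + 1·(+0.0) = -248.4
ΔH°rxn = (-268.2) − (-248.4) = -19.8 kJ/mol

ΔH°rxn = -19.8 kJ/mol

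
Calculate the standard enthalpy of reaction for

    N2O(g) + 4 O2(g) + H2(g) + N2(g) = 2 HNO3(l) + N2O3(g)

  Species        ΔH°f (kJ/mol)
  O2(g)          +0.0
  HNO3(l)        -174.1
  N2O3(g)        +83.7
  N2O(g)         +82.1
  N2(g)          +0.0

ΔH° = -346.6 kJ/mol

ΔH°rxn = Σ nΔHf°(products) − Σ nΔHf°(reactants).
Products: 2·(-174.1) + 1·(+83.7) = -264.5
Reactants: 1·(+82.1) + 4·(+0.0) + 1·(+0.0) + 1·(+0.0) = +82.1
ΔH° = (-264.5) − (+82.1) = -346.6 kJ/mol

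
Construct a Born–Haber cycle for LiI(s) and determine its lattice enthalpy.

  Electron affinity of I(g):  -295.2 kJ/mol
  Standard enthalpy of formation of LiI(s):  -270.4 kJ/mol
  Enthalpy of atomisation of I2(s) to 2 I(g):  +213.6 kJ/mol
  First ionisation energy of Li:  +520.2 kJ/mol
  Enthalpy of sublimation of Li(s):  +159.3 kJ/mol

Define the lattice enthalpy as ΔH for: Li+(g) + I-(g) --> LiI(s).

U = -761.5 kJ/mol

ΔHf° = 1·ΔHsub + 1·(ΣIE) + 1/2·D(I2) + 1·EA + U
-270.4 = 1·(+159.3) + 1·(+520.2) + 1/2·(+213.6) + 1·(-295.2) + U
U = -270.4 − (+491.1) = -761.5 kJ/mol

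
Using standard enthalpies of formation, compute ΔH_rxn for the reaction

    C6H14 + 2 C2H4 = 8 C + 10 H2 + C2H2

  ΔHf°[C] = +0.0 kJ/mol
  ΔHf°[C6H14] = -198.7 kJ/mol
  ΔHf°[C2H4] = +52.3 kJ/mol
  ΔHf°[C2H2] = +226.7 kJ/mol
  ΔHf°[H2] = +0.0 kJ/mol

Products: 8·(+0.0) + 10·(+0.0) + 1·(+226.7) = +226.7
Reactants: 1·(-198.7) + 2·(+52.3) = -94.1
ΔH_rxn = (+226.7) − (-94.1) = 320.8 kJ/mol

ΔH_rxn = 320.8 kJ/mol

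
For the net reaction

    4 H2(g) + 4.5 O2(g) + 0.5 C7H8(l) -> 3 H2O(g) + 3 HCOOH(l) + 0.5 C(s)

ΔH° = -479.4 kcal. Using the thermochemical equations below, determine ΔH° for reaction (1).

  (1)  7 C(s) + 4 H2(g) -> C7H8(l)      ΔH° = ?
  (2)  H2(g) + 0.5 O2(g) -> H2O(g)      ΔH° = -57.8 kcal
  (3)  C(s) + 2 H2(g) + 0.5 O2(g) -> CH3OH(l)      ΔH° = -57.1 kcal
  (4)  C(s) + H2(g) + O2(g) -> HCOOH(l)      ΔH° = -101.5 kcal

(1) reversed and × 1/2 (C7H8(l) must end up as a reactant; ×1/2 to match 1/2 C7H8(l) in the target): contributes −1/2·x
(2) × 3 (×3 to match 3 H2O(g) in the target): (3)·(-57.8) = -173.4 kcal
(3): not needed (CH3OH(l) appears nowhere else).
(4) × 3 (×3 to match 3 HCOOH(l) in the target): (3)·(-101.5) = -304.5 kcal
-479.4 = (-173.4) + (-304.5) − 1/2·x
x = (-479.4 − (-477.9)) / (-1/2) = 3.0 kcal

ΔH° = 3.0 kcal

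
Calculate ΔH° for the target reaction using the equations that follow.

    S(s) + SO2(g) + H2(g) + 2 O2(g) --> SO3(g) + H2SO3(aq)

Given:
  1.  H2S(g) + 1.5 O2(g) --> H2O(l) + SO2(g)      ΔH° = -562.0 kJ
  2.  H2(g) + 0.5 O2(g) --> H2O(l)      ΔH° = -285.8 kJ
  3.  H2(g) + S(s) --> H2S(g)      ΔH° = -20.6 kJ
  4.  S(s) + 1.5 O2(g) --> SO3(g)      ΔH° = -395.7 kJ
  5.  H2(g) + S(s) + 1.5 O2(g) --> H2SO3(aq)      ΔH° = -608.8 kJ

ΔH° = -707.7 kJ

eq. 1 reversed (SO2(g) must end up as a reactant): +562.0 kJ
eq. 2 as written: -285.8 kJ
eq. 3 reversed: +20.6 kJ
eq. 4 as written (SO3(g) already on the product side): -395.7 kJ
eq. 5 as written (H2SO3(aq) already on the product side): -608.8 kJ
ΔH° = (+562.0) + (-285.8) + (+20.6) + (-395.7) + (-608.8) = -707.7 kJ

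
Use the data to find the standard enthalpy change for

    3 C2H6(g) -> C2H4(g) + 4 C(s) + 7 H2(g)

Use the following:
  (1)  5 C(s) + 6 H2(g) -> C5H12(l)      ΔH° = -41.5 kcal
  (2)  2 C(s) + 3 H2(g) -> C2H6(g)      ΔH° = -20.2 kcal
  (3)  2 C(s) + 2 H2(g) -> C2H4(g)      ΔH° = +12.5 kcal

(1): not needed (C5H12(l) appears nowhere else).
(2) reversed and × 3 (C2H6(g) must end up as a reactant; scale by 3 for the 3 C2H6(g)): (-3)·(-20.2) = +60.6 kcal
(3) as written (C2H4(g) already on the product side): +12.5 kcal
Summing the manipulated equations, ΔH° = (+60.6) + (+12.5) = 73.1 kcal

ΔH° = 73.1 kcal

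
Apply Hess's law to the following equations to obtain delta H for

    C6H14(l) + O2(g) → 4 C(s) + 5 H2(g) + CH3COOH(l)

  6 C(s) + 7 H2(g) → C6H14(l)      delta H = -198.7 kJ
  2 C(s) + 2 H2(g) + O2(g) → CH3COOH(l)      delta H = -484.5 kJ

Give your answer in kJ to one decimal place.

equation 1 reversed: +198.7 kJ
equation 2 as written: -484.5 kJ
Since enthalpy is a state function, delta H = (+198.7) + (-484.5) = -285.8 kJ

delta H = -285.8 kJ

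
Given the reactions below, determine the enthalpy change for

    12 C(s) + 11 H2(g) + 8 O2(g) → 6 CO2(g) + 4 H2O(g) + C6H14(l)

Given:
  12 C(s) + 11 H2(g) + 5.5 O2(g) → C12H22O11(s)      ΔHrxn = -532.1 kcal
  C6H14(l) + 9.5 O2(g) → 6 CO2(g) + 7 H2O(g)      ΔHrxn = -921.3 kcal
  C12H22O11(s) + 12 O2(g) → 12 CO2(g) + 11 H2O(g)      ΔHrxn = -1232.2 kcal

equation 1 as written: -532.1 kcal
equation 2 reversed: +921.3 kcal
equation 3 as written: -1232.2 kcal
ΔHrxn = (1)·(-532.1) + (-1)·(-921.3) + (1)·(-1232.2) = -843.0 kcal

ΔHrxn = -843.0 kcal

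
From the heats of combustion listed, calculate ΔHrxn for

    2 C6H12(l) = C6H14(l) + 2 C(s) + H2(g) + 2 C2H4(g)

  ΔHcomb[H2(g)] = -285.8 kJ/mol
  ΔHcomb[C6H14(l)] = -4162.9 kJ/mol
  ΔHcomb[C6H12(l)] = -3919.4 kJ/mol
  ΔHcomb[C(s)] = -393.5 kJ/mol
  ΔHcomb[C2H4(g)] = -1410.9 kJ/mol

With combustion enthalpies, reactants minus products:
= [2·(-3919.4)] − [1·(-4162.9) + 2·(-393.5) + 1·(-285.8) + 2·(-1410.9)]
= 218.7 kJ/mol

ΔHrxn = 218.7 kJ/mol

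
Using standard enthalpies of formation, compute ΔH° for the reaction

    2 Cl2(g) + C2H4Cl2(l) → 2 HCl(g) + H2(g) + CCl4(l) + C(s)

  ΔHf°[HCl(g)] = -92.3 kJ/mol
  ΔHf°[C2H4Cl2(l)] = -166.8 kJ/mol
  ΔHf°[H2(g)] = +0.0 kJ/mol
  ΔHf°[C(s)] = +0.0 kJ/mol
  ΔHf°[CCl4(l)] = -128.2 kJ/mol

Products: 2·(-92.3) + 1·(+0.0) + 1·(-128.2) + 1·(+0.0) = -312.8
Reactants: 2·(+0.0) + 1·(-166.8) = -166.8
ΔH° = (-312.8) − (-166.8) = -146.0 kJ/mol

ΔH° = -146.0 kJ/mol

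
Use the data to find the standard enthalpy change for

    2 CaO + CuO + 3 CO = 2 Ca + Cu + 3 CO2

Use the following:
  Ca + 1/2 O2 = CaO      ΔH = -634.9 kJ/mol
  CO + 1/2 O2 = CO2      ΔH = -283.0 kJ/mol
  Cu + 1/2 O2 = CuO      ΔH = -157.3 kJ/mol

ΔH = 578.1 kJ/mol

equation 1 reversed and × 2: (-2)·(-634.9) = +1269.8 kJ/mol
equation 2 × 3: (3)·(-283.0) = -849.0 kJ/mol
equation 3 reversed: +157.3 kJ/mol
ΔH = (+1269.8) + (-849.0) + (+157.3) = 578.1 kJ/mol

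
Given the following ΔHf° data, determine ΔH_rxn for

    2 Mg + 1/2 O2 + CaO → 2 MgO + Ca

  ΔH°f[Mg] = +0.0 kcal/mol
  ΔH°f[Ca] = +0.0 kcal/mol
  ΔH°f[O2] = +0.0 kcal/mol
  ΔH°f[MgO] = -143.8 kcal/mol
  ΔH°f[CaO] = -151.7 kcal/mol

ΔH_rxn = -135.9 kcal/mol

Products: 2·(-143.8) + 1·(+0.0) = -287.6
Reactants: 2·(+0.0) + 1/2·(+0.0) + 1·(-151.7) = -151.7
ΔH_rxn = (-287.6) − (-151.7) = -135.9 kcal/mol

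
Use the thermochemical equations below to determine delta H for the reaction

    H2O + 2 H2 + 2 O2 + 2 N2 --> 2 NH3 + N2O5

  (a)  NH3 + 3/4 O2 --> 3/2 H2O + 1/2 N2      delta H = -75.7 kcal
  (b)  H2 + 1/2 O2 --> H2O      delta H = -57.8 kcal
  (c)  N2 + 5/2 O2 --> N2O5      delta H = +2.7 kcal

(a) reversed and × 2 (NH3 must end up as a product; scale by 2 for the 2 NH3): (-2)·(-75.7) = +151.4 kcal
(b) × 2 (×2 to match 2 H2 in the target): (2)·(-57.8) = -115.6 kcal
(c) as written (N2O5 already on the product side): +2.7 kcal
delta H = (-2)·(-75.7) + (2)·(-57.8) + (1)·(+2.7) = 38.5 kcal

delta H = 38.5 kcal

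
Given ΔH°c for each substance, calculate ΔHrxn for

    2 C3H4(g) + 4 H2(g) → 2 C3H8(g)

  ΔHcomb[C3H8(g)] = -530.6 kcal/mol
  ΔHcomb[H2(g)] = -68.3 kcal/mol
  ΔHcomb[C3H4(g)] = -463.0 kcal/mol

Using ΔH = Σ nΔHc°(reactants) − Σ nΔHc°(products):
= [2·(-463.0) + 4·(-68.3)] − [2·(-530.6)]
= -138.0 kcal/mol

ΔHrxn = -138.0 kcal/mol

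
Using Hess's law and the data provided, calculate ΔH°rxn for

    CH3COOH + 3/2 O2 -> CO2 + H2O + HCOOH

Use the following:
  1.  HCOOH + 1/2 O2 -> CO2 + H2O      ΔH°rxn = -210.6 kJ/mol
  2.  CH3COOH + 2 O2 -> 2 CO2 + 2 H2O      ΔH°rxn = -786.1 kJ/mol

ΔH°rxn = -575.5 kJ/mol

eq. 1 reversed (reverse to put HCOOH on the product side): +210.6 kJ/mol
eq. 2 as written (CH3COOH already on the reactant side): -786.1 kJ/mol
Summing the manipulated equations, ΔH°rxn = (-1)·(-210.6) + (1)·(-786.1) = -575.5 kJ/mol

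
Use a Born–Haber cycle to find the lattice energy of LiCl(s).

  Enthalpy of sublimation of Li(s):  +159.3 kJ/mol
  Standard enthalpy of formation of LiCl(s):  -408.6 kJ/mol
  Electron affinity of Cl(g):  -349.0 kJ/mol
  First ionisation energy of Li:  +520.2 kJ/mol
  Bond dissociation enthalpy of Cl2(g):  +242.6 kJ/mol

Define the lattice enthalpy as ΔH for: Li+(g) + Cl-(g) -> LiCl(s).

U = -860.4 kJ/mol

ΔHf° = 1·ΔHsub + 1·(ΣIE) + 1/2·D(Cl2) + 1·EA + U
-408.6 = 1·(+159.3) + 1·(+520.2) + 1/2·(+242.6) + 1·(-349.0) + U
U = -408.6 − (+451.8) = -860.4 kJ/mol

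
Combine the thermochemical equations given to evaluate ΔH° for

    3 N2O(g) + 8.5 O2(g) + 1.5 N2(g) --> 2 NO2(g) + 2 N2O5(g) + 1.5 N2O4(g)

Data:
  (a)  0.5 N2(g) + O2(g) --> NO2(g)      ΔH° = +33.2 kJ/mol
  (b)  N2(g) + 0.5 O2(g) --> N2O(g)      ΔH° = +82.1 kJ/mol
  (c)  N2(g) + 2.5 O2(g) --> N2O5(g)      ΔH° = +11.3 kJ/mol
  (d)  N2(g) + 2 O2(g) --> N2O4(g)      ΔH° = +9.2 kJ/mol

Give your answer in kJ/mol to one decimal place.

(a) × 2 (×2 to match 2 NO2(g) in the target): (2)·(+33.2) = +66.4 kJ/mol
(b) reversed and × 3 (reverse to put N2O(g) on the reactant side; scale by 3 for the 3 N2O(g)): (-3)·(+82.1) = -246.3 kJ/mol
(c) × 2 (×2 to match 2 N2O5(g) in the target): (2)·(+11.3) = +22.6 kJ/mol
(d) × 3/2 (×3/2 to match 3/2 N2O4(g) in the target): (3/2)·(+9.2) = +13.8 kJ/mol
By Hess's law, ΔH° = (2)·(+33.2) + (-3)·(+82.1) + (2)·(+11.3) + (3/2)·(+9.2) = -143.5 kJ/mol

ΔH° = -143.5 kJ/mol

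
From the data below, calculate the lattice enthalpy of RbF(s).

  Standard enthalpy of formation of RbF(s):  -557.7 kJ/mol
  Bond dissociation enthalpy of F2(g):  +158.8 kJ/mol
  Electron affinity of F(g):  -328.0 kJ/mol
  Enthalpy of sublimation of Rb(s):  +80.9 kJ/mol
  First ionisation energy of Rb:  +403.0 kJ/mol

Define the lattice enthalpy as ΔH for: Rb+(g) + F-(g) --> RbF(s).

ΔHf° = 1·ΔHsub + 1·(ΣIE) + 1/2·D(F2) + 1·EA + U
-557.7 = 1·(+80.9) + 1·(+403.0) + 1/2·(+158.8) + 1·(-328.0) + U
U = -557.7 − (+235.3) = -793.0 kJ/mol

U = -793.0 kJ/mol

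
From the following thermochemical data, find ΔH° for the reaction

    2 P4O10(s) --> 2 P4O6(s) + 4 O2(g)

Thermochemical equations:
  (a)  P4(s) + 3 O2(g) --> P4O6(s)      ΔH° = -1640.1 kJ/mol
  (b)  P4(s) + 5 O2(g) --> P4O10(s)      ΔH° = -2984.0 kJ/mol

(a) × 2 (scale by 2 for the 2 P4O6(s)): (2)·(-1640.1) = -3280.2 kJ/mol
(b) reversed and × 2 (reverse to put P4O10(s) on the reactant side; ×2 to match 2 P4O10(s) in the target): (-2)·(-2984.0) = +5968.0 kJ/mol
Since enthalpy is a state function, ΔH° = (2)·(-1640.1) + (-2)·(-2984.0) = 2687.8 kJ/mol

ΔH° = 2687.8 kJ/mol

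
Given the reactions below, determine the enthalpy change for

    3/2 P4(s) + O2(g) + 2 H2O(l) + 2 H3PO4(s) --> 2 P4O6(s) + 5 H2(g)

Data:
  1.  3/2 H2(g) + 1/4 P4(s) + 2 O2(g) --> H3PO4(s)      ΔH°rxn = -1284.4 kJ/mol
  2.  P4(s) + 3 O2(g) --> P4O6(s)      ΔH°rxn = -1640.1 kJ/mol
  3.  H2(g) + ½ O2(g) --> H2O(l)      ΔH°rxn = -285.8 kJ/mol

eq. 1 reversed and × 2 (reverse to put H3PO4(s) on the reactant side; scale by 2 for the 2 H3PO4(s)): (-2)·(-1284.4) = +2568.8 kJ/mol
eq. 2 × 2 (scale by 2 for the 2 P4O6(s)): (2)·(-1640.1) = -3280.2 kJ/mol
eq. 3 reversed and × 2 (reverse to put H2O(l) on the reactant side; scale by 2 for the 2 H2O(l)): (-2)·(-285.8) = +571.6 kJ/mol
ΔH°rxn = (+2568.8) + (-3280.2) + (+571.6) = -139.8 kJ/mol

ΔH°rxn = -139.8 kJ/mol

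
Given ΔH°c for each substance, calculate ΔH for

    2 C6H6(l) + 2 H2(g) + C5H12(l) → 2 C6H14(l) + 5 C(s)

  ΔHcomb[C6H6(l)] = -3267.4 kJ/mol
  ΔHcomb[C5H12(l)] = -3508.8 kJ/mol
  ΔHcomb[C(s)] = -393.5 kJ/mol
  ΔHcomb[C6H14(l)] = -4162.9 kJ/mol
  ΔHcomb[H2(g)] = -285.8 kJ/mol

ΔH = -321.9 kJ/mol

With combustion enthalpies, reactants minus products:
= [2·(-3267.4) + 2·(-285.8) + 1·(-3508.8)] − [2·(-4162.9) + 5·(-393.5)]
= -321.9 kJ/mol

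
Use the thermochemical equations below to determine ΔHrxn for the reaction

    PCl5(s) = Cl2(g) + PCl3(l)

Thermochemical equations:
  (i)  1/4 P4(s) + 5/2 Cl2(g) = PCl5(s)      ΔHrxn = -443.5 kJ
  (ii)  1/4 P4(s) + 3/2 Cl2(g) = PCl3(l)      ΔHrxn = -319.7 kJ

(i) reversed: +443.5 kJ
(ii) as written: -319.7 kJ
Combining the equations, ΔHrxn = (-1)·(-443.5) + (1)·(-319.7) = 123.8 kJ

ΔHrxn = 123.8 kJ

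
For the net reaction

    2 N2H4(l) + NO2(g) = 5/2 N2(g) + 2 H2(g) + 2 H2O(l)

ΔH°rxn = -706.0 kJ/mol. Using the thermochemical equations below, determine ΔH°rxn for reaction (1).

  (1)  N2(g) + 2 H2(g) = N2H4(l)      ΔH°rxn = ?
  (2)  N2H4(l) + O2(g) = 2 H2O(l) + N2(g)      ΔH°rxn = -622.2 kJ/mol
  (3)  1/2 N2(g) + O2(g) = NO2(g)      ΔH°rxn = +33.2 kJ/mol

ΔH°rxn = 50.6 kJ/mol

(1) reversed: contributes −x
(2) as written: -622.2 kJ/mol
(3) reversed: -33.2 kJ/mol
-706.0 = (-622.2) + (-33.2) − x
x = (-706.0 − (-655.4)) / (-1) = 50.6 kJ/mol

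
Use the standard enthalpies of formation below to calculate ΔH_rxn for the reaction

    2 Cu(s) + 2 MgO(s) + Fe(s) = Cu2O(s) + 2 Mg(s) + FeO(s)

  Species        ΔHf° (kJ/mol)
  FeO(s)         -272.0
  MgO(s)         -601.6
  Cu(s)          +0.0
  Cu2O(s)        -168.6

ΔH_rxn = 762.6 kJ/mol

Products: 1·(-168.6) + 2·(+0.0) + 1·(-272.0) = -440.6
Reactants: 2·(+0.0) + 2·(-601.6) + 1·(+0.0) = -1203.2
ΔH_rxn = (-440.6) − (-1203.2) = 762.6 kJ/mol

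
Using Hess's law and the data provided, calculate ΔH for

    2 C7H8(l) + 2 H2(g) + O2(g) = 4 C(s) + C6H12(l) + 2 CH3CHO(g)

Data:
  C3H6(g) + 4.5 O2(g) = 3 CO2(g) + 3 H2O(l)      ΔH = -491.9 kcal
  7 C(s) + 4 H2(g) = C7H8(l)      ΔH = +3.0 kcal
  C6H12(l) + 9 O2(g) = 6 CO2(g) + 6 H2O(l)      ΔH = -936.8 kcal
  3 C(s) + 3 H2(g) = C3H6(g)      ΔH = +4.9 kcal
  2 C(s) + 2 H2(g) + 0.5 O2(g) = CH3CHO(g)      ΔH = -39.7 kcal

equation 1 × 2: (2)·(-491.9) = -983.8 kcal
equation 2 reversed and × 2: (-2)·(+3.0) = -6.0 kcal
equation 3 reversed: +936.8 kcal
equation 4 × 2: (2)·(+4.9) = +9.8 kcal
equation 5 × 2: (2)·(-39.7) = -79.4 kcal
Summing the manipulated equations, ΔH = (2)·(-491.9) + (-2)·(+3.0) + (-1)·(-936.8) + (2)·(+4.9) + (2)·(-39.7) = -122.6 kcal

ΔH = -122.6 kcal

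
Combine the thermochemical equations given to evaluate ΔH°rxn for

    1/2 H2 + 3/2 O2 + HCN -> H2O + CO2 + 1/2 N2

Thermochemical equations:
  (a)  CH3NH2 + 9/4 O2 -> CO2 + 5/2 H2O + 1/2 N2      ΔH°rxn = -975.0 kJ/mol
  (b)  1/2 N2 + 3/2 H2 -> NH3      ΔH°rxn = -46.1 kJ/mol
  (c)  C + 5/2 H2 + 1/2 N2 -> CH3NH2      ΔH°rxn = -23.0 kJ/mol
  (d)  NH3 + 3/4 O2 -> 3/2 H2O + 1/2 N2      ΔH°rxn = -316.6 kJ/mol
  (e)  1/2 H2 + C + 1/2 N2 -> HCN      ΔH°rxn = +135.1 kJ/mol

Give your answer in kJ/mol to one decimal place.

ΔH°rxn = -770.4 kJ/mol

(a) as written: -975.0 kJ/mol
(b) reversed: +46.1 kJ/mol
(c) as written: -23.0 kJ/mol
(d) reversed: +316.6 kJ/mol
(e) reversed: -135.1 kJ/mol
Summing the manipulated equations, ΔH°rxn = (1)·(-975.0) + (-1)·(-46.1) + (1)·(-23.0) + (-1)·(-316.6) + (-1)·(+135.1) = -770.4 kJ/mol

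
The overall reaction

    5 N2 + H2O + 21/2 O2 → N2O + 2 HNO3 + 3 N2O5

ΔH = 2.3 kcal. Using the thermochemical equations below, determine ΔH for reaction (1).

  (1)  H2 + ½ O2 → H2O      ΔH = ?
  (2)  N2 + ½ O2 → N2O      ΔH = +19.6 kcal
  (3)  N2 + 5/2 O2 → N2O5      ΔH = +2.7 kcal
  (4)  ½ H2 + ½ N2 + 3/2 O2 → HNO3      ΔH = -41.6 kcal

(1) reversed: contributes −x
(2) as written: +19.6 kcal
(3) × 3: (3)·(+2.7) = +8.1 kcal
(4) × 2: (2)·(-41.6) = -83.2 kcal
+2.3 = (+19.6) + (+8.1) + (-83.2) − x
x = (+2.3 − (-55.5)) / (-1) = -57.8 kcal

ΔH = -57.8 kcal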